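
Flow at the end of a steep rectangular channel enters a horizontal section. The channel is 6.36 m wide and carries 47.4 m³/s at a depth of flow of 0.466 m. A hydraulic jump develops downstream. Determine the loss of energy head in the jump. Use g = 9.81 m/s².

q = Q/b = 47.4/6.36 = 7.45 m²/s; V₁ = q/y₁ = 16.0 m/s. Fr₁ = V₁/√(g·y₁) = 7.48.
Sequent-depth ratio: y₂/y₁ = ½[√(1 + 8Fr₁²) − 1] = ½[√448.6 − 1] = 10.1.
y₂ = 10.1 × 0.466 = 4.70 m.
Head loss: ΔE = (y₂ − y₁)³/(4y₁y₂) = (4.70 − 0.466)³/(4×0.466×4.70) = 76.0/8.76 = 8.67 m.

ΔE = 8.67 m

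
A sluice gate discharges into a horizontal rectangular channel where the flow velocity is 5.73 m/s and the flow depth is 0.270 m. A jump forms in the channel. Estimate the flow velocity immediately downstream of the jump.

V₂ = 1.27 m/s

Fr₁ = V₁/√(g·y₁) = 5.73/√(9.81×0.270) = 3.52.
Bélanger equation: y₂/y₁ = ½[√(1 + 8Fr₁²) − 1] = ½[√100.2 − 1] = 4.50.
y₂ = 4.50 × 0.270 = 1.22 m.
q = V₁·y₁ = 5.73 × 0.270 = 1.55 m²/s.
V₂ = q/y₂ = 1.55/1.22 = 1.27 m/s.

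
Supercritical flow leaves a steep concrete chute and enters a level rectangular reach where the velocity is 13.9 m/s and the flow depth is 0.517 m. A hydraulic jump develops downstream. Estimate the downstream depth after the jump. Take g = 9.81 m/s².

y₂ = 4.26 m

Fr₁ = V₁/√(g·y₁) = 13.9/√(9.81×0.517) = 6.17.
Conjugate-depth relation: y₂/y₁ = ½[√(1 + 8Fr₁²) − 1] = ½[√305.8 − 1] = 8.24.
y₂ = 8.24 × 0.517 = 4.26 m.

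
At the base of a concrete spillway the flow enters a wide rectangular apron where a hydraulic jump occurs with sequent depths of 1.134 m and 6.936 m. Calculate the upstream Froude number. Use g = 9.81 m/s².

For a rectangular channel the momentum equation gives q² = ½·g·y₁·y₂·(y₁ + y₂) = ½×9.81×1.134×6.936×8.070 = 311.3.
q = √311.3 = 17.64 m²/s.
V₁ = q/y₁ = 15.56 m/s; Fr₁ = V₁/√(g·y₁) = 4.665.

Fr₁ = 4.665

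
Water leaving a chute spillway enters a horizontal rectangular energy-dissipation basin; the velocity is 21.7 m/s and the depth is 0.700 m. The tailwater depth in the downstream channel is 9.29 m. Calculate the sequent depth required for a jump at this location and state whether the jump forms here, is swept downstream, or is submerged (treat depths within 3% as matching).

y₂ = 7.86 m; the jump is submerged

Fr₁ = V₁/√(g·y₁) = 21.7/√(9.81×0.700) = 8.28.
From the momentum equation for a rectangular channel, y₂/y₁ = ½[√(1 + 8Fr₁²) − 1] = ½[√549.6 − 1] = 11.2.
y₂ = 11.2 × 0.700 = 7.86 m.
Tailwater y_tw = 9.29 m: y_tw > y₂, so the jump is submerged.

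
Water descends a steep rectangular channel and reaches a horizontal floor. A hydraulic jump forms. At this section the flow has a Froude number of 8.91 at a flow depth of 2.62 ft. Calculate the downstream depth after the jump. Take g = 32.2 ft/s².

y₂ = 31.7 ft

Fr₁ = 8.91 (given).
Bélanger equation: y₂/y₁ = ½[√(1 + 8Fr₁²) − 1] = ½[√636.1 − 1] = 12.1.
y₂ = 12.1 × 2.62 = 31.7 ft.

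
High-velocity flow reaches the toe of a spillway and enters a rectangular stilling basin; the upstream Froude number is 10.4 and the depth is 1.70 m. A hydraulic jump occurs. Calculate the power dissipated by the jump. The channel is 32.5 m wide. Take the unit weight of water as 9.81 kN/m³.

P = 1588645 kW

Fr₁ = 10.4 (given).
Bélanger equation: y₂/y₁ = ½[√(1 + 8Fr₁²) − 1] = ½[√866.3 − 1] = 14.2.
y₂ = 14.2 × 1.70 = 24.2 m.
V₁ = Fr₁·√(g·y₁) = 10.4×√(9.81×1.70) = 42.5 m/s; q = V₁·y₁ = 72.2 m²/s. V₂ = q/y₂ = 72.2/24.2 = 2.99 m/s. E₁ = y₁ + V₁²/2g = 93.6 m; E₂ = y₂ + V₂²/2g = 24.6 m. ΔE = E₁ − E₂ = 69.0 m.
Q = q·b = 72.2 × 32.5 = 2347 m³/s. P = γ·Q·ΔE = 9.81 × 2347 × 69.0 = 1588645 kW.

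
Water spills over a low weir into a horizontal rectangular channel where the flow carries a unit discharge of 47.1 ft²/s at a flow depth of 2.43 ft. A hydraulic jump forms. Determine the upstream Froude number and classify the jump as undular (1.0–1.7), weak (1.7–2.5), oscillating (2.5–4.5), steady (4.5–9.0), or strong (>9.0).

V₁ = q/y₁ = 47.1/2.43 = 19.4 ft/s. Fr₁ = V₁/√(g·y₁) = 19.4/√(32.2×2.43) = 2.19.
Fr₁ = 2.19 lies in the weak range.

Fr₁ = 2.19; weak jump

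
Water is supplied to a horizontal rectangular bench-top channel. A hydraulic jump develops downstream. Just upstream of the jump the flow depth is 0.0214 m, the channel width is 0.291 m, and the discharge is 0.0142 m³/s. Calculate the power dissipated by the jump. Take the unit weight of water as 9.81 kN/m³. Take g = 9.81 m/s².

P = 0.0195 kW

q = Q/b = 0.0142/0.291 = 0.0488 m²/s; V₁ = q/y₁ = 2.28 m/s. Fr₁ = V₁/√(g·y₁) = 4.98.
Bélanger equation: y₂/y₁ = ½[√(1 + 8Fr₁²) − 1] = ½[√199.1 − 1] = 6.56.
y₂ = 6.56 × 0.0214 = 0.140 m.
Head loss: ΔE = (y₂ − y₁)³/(4y₁y₂) = (0.140 − 0.0214)³/(4×0.0214×0.140) = 0.00168/0.0120 = 0.140 m.
P = γ·Q·ΔE = 9.81 × 0.0142 × 0.140 = 0.0195 kW.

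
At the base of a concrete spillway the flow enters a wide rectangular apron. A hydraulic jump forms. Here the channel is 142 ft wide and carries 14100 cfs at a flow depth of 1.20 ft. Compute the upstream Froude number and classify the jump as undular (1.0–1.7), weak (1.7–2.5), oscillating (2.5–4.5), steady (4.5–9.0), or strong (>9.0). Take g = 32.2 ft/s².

Fr₁ = 13.3; strong jump

q = Q/b = 14100/142 = 99.3 ft²/s; V₁ = q/y₁ = 82.7 ft/s. Fr₁ = V₁/√(g·y₁) = 13.3.
Fr₁ = 13.3 lies in the strong range.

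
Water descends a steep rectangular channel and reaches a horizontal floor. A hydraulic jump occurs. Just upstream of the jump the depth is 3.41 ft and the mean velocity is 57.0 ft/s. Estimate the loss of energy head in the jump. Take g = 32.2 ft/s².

Fr₁ = V₁/√(g·y₁) = 57.0/√(32.2×3.41) = 5.44.
From the momentum equation for a rectangular channel, y₂/y₁ = ½[√(1 + 8Fr₁²) − 1] = ½[√237.7 − 1] = 7.21.
y₂ = 7.21 × 3.41 = 24.6 ft.
q = V₁·y₁ = 57.0 × 3.41 = 194 ft²/s. V₂ = q/y₂ = 194/24.6 = 7.91 ft/s. E₁ = y₁ + V₁²/2g = 53.9 ft; E₂ = y₂ + V₂²/2g = 25.6 ft. ΔE = E₁ − E₂ = 28.3 ft.

ΔE = 28.3 ft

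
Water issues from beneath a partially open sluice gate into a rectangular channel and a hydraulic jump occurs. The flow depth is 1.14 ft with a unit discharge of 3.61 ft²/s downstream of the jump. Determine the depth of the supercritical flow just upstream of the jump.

V₂ = q/y₂ = 3.61/1.14 = 3.17 ft/s; Fr₂ = V₂/√(g·y₂) = 0.523.
Applying the sequent-depth relation in reverse, y₁/y₂ = ½[√(1 + 8Fr₂²) − 1] = ½[√3.185 − 1] = 0.392.
y₁ = 0.392 × 1.14 = 0.447 ft.

y₁ = 0.447 ft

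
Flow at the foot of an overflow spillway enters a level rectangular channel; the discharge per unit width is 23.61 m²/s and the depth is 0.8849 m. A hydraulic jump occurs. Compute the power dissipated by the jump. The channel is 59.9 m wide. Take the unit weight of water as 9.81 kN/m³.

V₁ = q/y₁ = 23.61/0.8849 = 26.68 m/s. Fr₁ = V₁/√(g·y₁) = 26.68/√(9.81×0.8849) = 9.056.
By Bélanger, y₂/y₁ = ½[√(1 + 8Fr₁²) − 1] = ½[√657.04 − 1] = 12.32.
y₂ = 12.32 × 0.8849 = 10.90 m.
V₂ = q/y₂ = 23.61/10.90 = 2.166 m/s. E₁ = y₁ + V₁²/2g = 37.17 m; E₂ = y₂ + V₂²/2g = 11.14 m. ΔE = E₁ − E₂ = 26.03 m.
Q = q·b = 23.61 × 59.9 = 1414 m³/s. P = γ·Q·ΔE = 9.81 × 1414 × 26.03 = 361133 kW.

P = 361133 kW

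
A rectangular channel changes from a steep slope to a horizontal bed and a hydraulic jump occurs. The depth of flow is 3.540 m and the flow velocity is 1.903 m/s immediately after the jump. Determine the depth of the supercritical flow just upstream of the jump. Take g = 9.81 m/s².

y₁ = 0.6272 m

Fr₂ = V₂/√(g·y₂) = 1.903/√(9.81×3.540) = 0.3229.
From the momentum equation (using Fr₂), y₁/y₂ = ½[√(1 + 8Fr₂²) − 1] = ½[√1.8342 − 1] = 0.1772.
y₁ = 0.1772 × 3.540 = 0.6272 m.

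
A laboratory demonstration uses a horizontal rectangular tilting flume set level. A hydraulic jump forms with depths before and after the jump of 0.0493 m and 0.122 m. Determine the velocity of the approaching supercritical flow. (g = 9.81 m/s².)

V₁ = 1.44 m/s

For a rectangular channel the momentum equation gives q² = ½·g·y₁·y₂·(y₁ + y₂) = ½×9.81×0.0493×0.122×0.171 = 0.00505.
q = √0.00505 = 0.0711 m²/s.
V₁ = q/y₁ = 0.0711/0.0493 = 1.44 m/s.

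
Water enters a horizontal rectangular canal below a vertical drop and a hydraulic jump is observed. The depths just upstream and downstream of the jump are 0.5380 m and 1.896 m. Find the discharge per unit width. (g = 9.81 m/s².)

For a rectangular channel the momentum equation gives q² = ½·g·y₁·y₂·(y₁ + y₂) = ½×9.81×0.5380×1.896×2.434 = 12.18.
q = √12.18 = 3.490 m²/s.

q = 3.490 m²/s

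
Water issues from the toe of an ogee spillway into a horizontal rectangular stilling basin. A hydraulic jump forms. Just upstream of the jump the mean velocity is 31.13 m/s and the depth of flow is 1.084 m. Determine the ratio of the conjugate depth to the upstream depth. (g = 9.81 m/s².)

Fr₁ = V₁/√(g·y₁) = 31.13/√(9.81×1.084) = 9.546.
Bélanger equation: y₂/y₁ = ½[√(1 + 8Fr₁²) − 1] = ½[√730.04 − 1] = 13.01.

y₂/y₁ = 13.01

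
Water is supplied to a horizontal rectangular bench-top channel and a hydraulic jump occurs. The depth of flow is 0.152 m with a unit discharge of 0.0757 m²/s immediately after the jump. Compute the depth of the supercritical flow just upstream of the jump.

V₂ = q/y₂ = 0.0757/0.152 = 0.498 m/s; Fr₂ = V₂/√(g·y₂) = 0.408.
The Bélanger relation is symmetric: y₁/y₂ = ½[√(1 + 8Fr₂²) − 1] = ½[√2.331 − 1] = 0.263.
y₁ = 0.263 × 0.152 = 0.0400 m.

y₁ = 0.0400 m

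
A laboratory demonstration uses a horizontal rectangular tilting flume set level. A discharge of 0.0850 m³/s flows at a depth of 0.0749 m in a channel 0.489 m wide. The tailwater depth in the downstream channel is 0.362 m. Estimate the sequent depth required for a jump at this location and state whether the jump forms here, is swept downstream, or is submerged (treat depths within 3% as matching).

y₂ = 0.252 m; the jump is submerged

q = Q/b = 0.0850/0.489 = 0.174 m²/s; V₁ = q/y₁ = 2.32 m/s. Fr₁ = V₁/√(g·y₁) = 2.71.
Sequent-depth ratio: y₂/y₁ = ½[√(1 + 8Fr₁²) − 1] = ½[√59.64 − 1] = 3.36.
y₂ = 3.36 × 0.0749 = 0.252 m.
Tailwater y_tw = 0.362 m: y_tw > y₂, so the jump is submerged.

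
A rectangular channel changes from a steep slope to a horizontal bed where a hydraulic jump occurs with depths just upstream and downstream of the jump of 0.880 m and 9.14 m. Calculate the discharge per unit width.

For a rectangular channel the momentum equation gives q² = ½·g·y₁·y₂·(y₁ + y₂) = ½×9.81×0.880×9.14×10.0 = 395.
q = √395 = 19.9 m²/s.

q = 19.9 m²/s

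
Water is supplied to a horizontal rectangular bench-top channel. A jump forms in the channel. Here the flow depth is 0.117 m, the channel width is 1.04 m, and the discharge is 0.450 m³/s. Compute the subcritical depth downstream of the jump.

y₂ = 0.516 m

q = Q/b = 0.450/1.04 = 0.433 m²/s; V₁ = q/y₁ = 3.70 m/s. Fr₁ = V₁/√(g·y₁) = 3.45.
By Bélanger, y₂/y₁ = ½[√(1 + 8Fr₁²) − 1] = ½[√96.33 − 1] = 4.41.
y₂ = 4.41 × 0.117 = 0.516 m.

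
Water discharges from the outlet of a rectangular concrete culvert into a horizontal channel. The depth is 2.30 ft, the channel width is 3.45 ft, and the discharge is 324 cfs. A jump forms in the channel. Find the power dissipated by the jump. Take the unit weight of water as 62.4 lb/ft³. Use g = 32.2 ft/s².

P = 485 hp

q = Q/b = 324/3.45 = 93.9 ft²/s; V₁ = q/y₁ = 40.8 ft/s. Fr₁ = V₁/√(g·y₁) = 4.74.
Bélanger equation: y₂/y₁ = ½[√(1 + 8Fr₁²) − 1] = ½[√181.1 − 1] = 6.23.
y₂ = 6.23 × 2.30 = 14.3 ft.
Head loss: ΔE = (y₂ − y₁)³/(4y₁y₂) = (14.3 − 2.30)³/(4×2.30×14.3) = 1739/132 = 13.2 ft.
P = γ·Q·ΔE/550 = 62.4 × 324 × 13.2 / 550 = 485 hp.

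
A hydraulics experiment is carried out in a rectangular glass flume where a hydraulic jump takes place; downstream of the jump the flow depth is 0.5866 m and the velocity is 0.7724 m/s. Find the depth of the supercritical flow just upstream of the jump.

y₁ = 0.1034 m

Fr₂ = V₂/√(g·y₂) = 0.7724/√(9.81×0.5866) = 0.3220.
Since the conjugate-depth ratio holds either way, y₁/y₂ = ½[√(1 + 8Fr₂²) − 1] = ½[√1.8294 − 1] = 0.1763.
y₁ = 0.1763 × 0.5866 = 0.1034 m.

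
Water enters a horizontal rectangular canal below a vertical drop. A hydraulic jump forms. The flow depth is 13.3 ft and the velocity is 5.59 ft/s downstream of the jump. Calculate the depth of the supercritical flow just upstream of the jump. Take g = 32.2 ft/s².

Fr₂ = V₂/√(g·y₂) = 5.59/√(32.2×13.3) = 0.270.
From the momentum equation (using Fr₂), y₁/y₂ = ½[√(1 + 8Fr₂²) − 1] = ½[√1.584 − 1] = 0.129.
y₁ = 0.129 × 13.3 = 1.72 ft.

y₁ = 1.72 ft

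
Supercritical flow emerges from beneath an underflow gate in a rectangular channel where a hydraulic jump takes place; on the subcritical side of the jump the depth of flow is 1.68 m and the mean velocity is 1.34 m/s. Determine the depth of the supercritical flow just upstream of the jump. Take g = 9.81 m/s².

y₁ = 0.309 m

Fr₂ = V₂/√(g·y₂) = 1.34/√(9.81×1.68) = 0.330.
Since the conjugate-depth ratio holds either way, y₁/y₂ = ½[√(1 + 8Fr₂²) − 1] = ½[√1.872 − 1] = 0.184.
y₁ = 0.184 × 1.68 = 0.309 m.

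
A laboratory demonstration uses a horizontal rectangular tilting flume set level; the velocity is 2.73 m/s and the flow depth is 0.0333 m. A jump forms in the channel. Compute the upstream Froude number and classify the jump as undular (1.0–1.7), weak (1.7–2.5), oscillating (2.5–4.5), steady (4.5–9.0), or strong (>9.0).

Fr₁ = 4.78; steady jump

Fr₁ = V₁/√(g·y₁) = 2.73/√(9.81×0.0333) = 4.78.
Fr₁ = 4.78 lies in the steady range.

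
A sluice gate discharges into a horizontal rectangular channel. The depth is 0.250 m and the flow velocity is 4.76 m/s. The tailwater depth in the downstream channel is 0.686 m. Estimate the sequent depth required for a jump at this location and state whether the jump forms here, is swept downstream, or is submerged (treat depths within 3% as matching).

y₂ = 0.957 m; the jump is swept downstream

Fr₁ = V₁/√(g·y₁) = 4.76/√(9.81×0.250) = 3.04.
By Bélanger, y₂/y₁ = ½[√(1 + 8Fr₁²) − 1] = ½[√74.91 − 1] = 3.83.
y₂ = 3.83 × 0.250 = 0.957 m.
Tailwater y_tw = 0.686 m: y_tw < y₂, so the jump is swept downstream.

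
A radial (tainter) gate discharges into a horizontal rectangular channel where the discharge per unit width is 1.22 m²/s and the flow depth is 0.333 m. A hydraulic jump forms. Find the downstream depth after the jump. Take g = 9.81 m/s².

V₁ = q/y₁ = 1.22/0.333 = 3.66 m/s. Fr₁ = V₁/√(g·y₁) = 3.66/√(9.81×0.333) = 2.03.
By Bélanger, y₂/y₁ = ½[√(1 + 8Fr₁²) − 1] = ½[√33.87 − 1] = 2.41.
y₂ = 2.41 × 0.333 = 0.803 m.

y₂ = 0.803 m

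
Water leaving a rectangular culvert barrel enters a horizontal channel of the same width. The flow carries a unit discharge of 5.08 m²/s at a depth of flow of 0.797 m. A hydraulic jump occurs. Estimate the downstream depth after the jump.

y₂ = 2.20 m

V₁ = q/y₁ = 5.08/0.797 = 6.37 m/s. Fr₁ = V₁/√(g·y₁) = 6.37/√(9.81×0.797) = 2.28.
By Bélanger, y₂/y₁ = ½[√(1 + 8Fr₁²) − 1] = ½[√42.57 − 1] = 2.76.
y₂ = 2.76 × 0.797 = 2.20 m.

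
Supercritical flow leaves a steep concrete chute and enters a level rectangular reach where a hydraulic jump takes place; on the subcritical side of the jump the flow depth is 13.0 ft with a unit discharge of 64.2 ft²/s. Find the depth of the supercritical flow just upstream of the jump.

y₁ = 1.37 ft

V₂ = q/y₂ = 64.2/13.0 = 4.94 ft/s; Fr₂ = V₂/√(g·y₂) = 0.241.
Applying the sequent-depth relation in reverse, y₁/y₂ = ½[√(1 + 8Fr₂²) − 1] = ½[√1.466 − 1] = 0.105.
y₁ = 0.105 × 13.0 = 1.37 ft.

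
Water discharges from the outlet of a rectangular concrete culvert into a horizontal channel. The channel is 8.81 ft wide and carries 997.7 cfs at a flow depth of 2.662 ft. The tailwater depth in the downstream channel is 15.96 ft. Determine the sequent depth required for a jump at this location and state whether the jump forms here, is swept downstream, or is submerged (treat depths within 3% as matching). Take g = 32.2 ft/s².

q = Q/b = 997.7/8.81 = 113.2 ft²/s; V₁ = q/y₁ = 42.54 ft/s. Fr₁ = V₁/√(g·y₁) = 4.595.
Conjugate-depth relation: y₂/y₁ = ½[√(1 + 8Fr₁²) − 1] = ½[√169.91 − 1] = 6.017.
y₂ = 6.017 × 2.662 = 16.02 ft.
Tailwater y_tw = 15.96 ft: y_tw ≈ y₂, so the jump forms here.

y₂ = 16.02 ft; the jump forms here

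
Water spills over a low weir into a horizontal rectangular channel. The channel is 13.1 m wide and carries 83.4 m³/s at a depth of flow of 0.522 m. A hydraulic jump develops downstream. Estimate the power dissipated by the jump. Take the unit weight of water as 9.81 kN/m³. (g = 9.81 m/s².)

q = Q/b = 83.4/13.1 = 6.37 m²/s; V₁ = q/y₁ = 12.2 m/s. Fr₁ = V₁/√(g·y₁) = 5.39.
Sequent-depth ratio: y₂/y₁ = ½[√(1 + 8Fr₁²) − 1] = ½[√233.4 − 1] = 7.14.
y₂ = 7.14 × 0.522 = 3.73 m.
Head loss: ΔE = (y₂ − y₁)³/(4y₁y₂) = (3.73 − 0.522)³/(4×0.522×3.73) = 32.9/7.78 = 4.23 m.
P = γ·Q·ΔE = 9.81 × 83.4 × 4.23 = 3459 kW.

P = 3459 kW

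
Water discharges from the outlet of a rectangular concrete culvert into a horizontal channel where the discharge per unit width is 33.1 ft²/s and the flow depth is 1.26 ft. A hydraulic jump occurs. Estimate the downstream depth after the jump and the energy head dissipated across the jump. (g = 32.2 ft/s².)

V₁ = q/y₁ = 33.1/1.26 = 26.3 ft/s. Fr₁ = V₁/√(g·y₁) = 26.3/√(32.2×1.26) = 4.12.
Conjugate-depth relation: y₂/y₁ = ½[√(1 + 8Fr₁²) − 1] = ½[√137.1 − 1] = 5.35.
y₂ = 5.35 × 1.26 = 6.75 ft.
V₂ = q/y₂ = 33.1/6.75 = 4.91 ft/s. E₁ = y₁ + V₁²/2g = 12.0 ft; E₂ = y₂ + V₂²/2g = 7.12 ft. ΔE = E₁ − E₂ = 4.86 ft.

y₂ = 6.75 ft; ΔE = 4.86 ft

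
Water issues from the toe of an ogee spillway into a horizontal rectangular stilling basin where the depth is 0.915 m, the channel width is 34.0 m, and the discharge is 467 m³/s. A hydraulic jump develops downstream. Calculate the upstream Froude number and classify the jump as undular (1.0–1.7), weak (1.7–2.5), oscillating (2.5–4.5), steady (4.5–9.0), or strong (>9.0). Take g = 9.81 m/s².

Fr₁ = 5.01; steady jump

q = Q/b = 467/34.0 = 13.7 m²/s; V₁ = q/y₁ = 15.0 m/s. Fr₁ = V₁/√(g·y₁) = 5.01.
Fr₁ = 5.01 lies in the steady range.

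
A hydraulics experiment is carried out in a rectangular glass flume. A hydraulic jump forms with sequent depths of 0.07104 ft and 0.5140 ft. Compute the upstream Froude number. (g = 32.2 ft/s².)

Fr₁ = 5.458

For a rectangular channel the momentum equation gives q² = ½·g·y₁·y₂·(y₁ + y₂) = ½×32.2×0.07104×0.5140×0.5850 = 0.3439.
q = √0.3439 = 0.5865 ft²/s.
V₁ = q/y₁ = 8.255 ft/s; Fr₁ = V₁/√(g·y₁) = 5.458.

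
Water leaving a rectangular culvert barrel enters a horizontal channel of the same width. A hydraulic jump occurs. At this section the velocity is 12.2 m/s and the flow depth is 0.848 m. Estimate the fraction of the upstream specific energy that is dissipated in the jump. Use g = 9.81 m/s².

Fr₁ = V₁/√(g·y₁) = 12.2/√(9.81×0.848) = 4.23.
Bélanger equation: y₂/y₁ = ½[√(1 + 8Fr₁²) − 1] = ½[√144.1 − 1] = 5.50.
y₂ = 5.50 × 0.848 = 4.67 m.
E₁ = y₁ + V₁²/2g = 8.43 m. ΔE = (y₂ − y₁)³/(4y₁y₂) = 3.52 m. ΔE/E₁ = 3.52/8.43 = 0.417.

ΔE/E₁ = 0.417 (41.7%)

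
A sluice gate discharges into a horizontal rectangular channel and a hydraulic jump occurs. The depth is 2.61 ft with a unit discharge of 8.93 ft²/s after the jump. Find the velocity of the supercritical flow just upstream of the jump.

V₁ = 15.1 ft/s

V₂ = q/y₂ = 8.93/2.61 = 3.42 ft/s; Fr₂ = V₂/√(g·y₂) = 0.373.
Since the conjugate-depth ratio holds either way, y₁/y₂ = ½[√(1 + 8Fr₂²) − 1] = ½[√2.114 − 1] = 0.227.
y₁ = 0.227 × 2.61 = 0.593 ft.
V₁ = q/y₁ = 8.93/0.593 = 15.1 ft/s.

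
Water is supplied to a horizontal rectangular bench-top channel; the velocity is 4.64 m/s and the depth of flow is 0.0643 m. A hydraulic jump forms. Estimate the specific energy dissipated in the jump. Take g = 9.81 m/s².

ΔE = 0.643 m

Fr₁ = V₁/√(g·y₁) = 4.64/√(9.81×0.0643) = 5.84.
Conjugate-depth relation: y₂/y₁ = ½[√(1 + 8Fr₁²) − 1] = ½[√274.1 − 1] = 7.78.
y₂ = 7.78 × 0.0643 = 0.500 m.
Head loss: ΔE = (y₂ − y₁)³/(4y₁y₂) = (0.500 − 0.0643)³/(4×0.0643×0.500) = 0.0828/0.129 = 0.643 m.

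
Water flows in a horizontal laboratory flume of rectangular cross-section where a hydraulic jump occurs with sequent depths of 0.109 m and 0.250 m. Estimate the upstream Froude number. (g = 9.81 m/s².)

Fr₁ = 1.94

For a rectangular channel the momentum equation gives q² = ½·g·y₁·y₂·(y₁ + y₂) = ½×9.81×0.109×0.250×0.359 = 0.0480.
q = √0.0480 = 0.219 m²/s.
V₁ = q/y₁ = 2.01 m/s; Fr₁ = V₁/√(g·y₁) = 1.94.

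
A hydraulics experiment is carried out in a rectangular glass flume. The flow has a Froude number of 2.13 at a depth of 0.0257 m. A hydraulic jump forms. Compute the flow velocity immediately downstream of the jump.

V₂ = 0.419 m/s

Fr₁ = 2.13 (given).
Bélanger equation: y₂/y₁ = ½[√(1 + 8Fr₁²) − 1] = ½[√37.30 − 1] = 2.55.
y₂ = 2.55 × 0.0257 = 0.0656 m.
V₁ = Fr₁·√(g·y₁) = 2.13×√(9.81×0.0257) = 1.07 m/s; q = V₁·y₁ = 0.0275 m²/s.
V₂ = q/y₂ = 0.0275/0.0656 = 0.419 m/s.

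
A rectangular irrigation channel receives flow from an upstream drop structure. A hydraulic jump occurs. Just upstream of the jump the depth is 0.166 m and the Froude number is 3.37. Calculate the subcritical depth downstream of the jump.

y₂ = 0.712 m

Fr₁ = 3.37 (given).
From the momentum equation for a rectangular channel, y₂/y₁ = ½[√(1 + 8Fr₁²) − 1] = ½[√91.86 − 1] = 4.29.
y₂ = 4.29 × 0.166 = 0.712 m.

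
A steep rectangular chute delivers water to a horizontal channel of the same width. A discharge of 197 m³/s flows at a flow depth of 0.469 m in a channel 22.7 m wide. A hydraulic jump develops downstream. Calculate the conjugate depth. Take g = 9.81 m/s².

y₂ = 5.49 m

q = Q/b = 197/22.7 = 8.68 m²/s; V₁ = q/y₁ = 18.5 m/s. Fr₁ = V₁/√(g·y₁) = 8.63.
Conjugate-depth relation: y₂/y₁ = ½[√(1 + 8Fr₁²) − 1] = ½[√596.4 − 1] = 11.7.
y₂ = 11.7 × 0.469 = 5.49 m.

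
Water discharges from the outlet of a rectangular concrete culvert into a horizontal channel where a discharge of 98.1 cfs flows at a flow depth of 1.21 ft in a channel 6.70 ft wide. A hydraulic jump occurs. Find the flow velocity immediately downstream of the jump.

V₂ = 5.29 ft/s

q = Q/b = 98.1/6.70 = 14.6 ft²/s; V₁ = q/y₁ = 12.1 ft/s. Fr₁ = V₁/√(g·y₁) = 1.94.
Conjugate-depth relation: y₂/y₁ = ½[√(1 + 8Fr₁²) − 1] = ½[√31.07 − 1] = 2.29.
y₂ = 2.29 × 1.21 = 2.77 ft.
V₂ = q/y₂ = 14.6/2.77 = 5.29 ft/s.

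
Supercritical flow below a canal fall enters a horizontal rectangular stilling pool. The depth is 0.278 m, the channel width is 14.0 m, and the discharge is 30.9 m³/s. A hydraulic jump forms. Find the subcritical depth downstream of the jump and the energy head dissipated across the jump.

y₂ = 1.76 m; ΔE = 1.65 m

q = Q/b = 30.9/14.0 = 2.21 m²/s; V₁ = q/y₁ = 7.94 m/s. Fr₁ = V₁/√(g·y₁) = 4.81.
Bélanger equation: y₂/y₁ = ½[√(1 + 8Fr₁²) − 1] = ½[√185.9 − 1] = 6.32.
y₂ = 6.32 × 0.278 = 1.76 m.
Head loss: ΔE = (y₂ − y₁)³/(4y₁y₂) = (1.76 − 0.278)³/(4×0.278×1.76) = 3.23/1.95 = 1.65 m.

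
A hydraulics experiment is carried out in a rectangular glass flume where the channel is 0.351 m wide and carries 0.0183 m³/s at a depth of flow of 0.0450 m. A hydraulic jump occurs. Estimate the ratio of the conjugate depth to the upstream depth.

q = Q/b = 0.0183/0.351 = 0.0521 m²/s; V₁ = q/y₁ = 1.16 m/s. Fr₁ = V₁/√(g·y₁) = 1.74.
Sequent-depth ratio: y₂/y₁ = ½[√(1 + 8Fr₁²) − 1] = ½[√25.33 − 1] = 2.02.

y₂/y₁ = 2.02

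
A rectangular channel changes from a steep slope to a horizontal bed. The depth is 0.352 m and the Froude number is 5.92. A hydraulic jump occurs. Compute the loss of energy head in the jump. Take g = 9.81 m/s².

Fr₁ = 5.92 (given).
By Bélanger, y₂/y₁ = ½[√(1 + 8Fr₁²) − 1] = ½[√281.4 − 1] = 7.89.
y₂ = 7.89 × 0.352 = 2.78 m.
Head loss: ΔE = (y₂ − y₁)³/(4y₁y₂) = (2.78 − 0.352)³/(4×0.352×2.78) = 14.2/3.91 = 3.64 m.

ΔE = 3.64 m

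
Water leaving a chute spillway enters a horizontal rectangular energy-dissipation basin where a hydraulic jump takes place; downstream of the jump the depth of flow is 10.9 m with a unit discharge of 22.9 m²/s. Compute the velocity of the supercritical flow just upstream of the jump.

V₂ = q/y₂ = 22.9/10.9 = 2.10 m/s; Fr₂ = V₂/√(g·y₂) = 0.203.
Applying the sequent-depth relation in reverse, y₁/y₂ = ½[√(1 + 8Fr₂²) − 1] = ½[√1.330 − 1] = 0.0767.
y₁ = 0.0767 × 10.9 = 0.836 m.
V₁ = q/y₁ = 22.9/0.836 = 27.4 m/s.

V₁ = 27.4 m/s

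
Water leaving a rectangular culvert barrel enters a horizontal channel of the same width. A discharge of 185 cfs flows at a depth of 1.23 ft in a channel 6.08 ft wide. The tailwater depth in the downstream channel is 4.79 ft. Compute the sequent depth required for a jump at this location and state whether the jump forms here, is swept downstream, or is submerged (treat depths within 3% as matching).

q = Q/b = 185/6.08 = 30.4 ft²/s; V₁ = q/y₁ = 24.7 ft/s. Fr₁ = V₁/√(g·y₁) = 3.93.
Conjugate-depth relation: y₂/y₁ = ½[√(1 + 8Fr₁²) − 1] = ½[√124.6 − 1] = 5.08.
y₂ = 5.08 × 1.23 = 6.25 ft.
Tailwater y_tw = 4.79 ft: y_tw < y₂, so the jump is swept downstream.

y₂ = 6.25 ft; the jump is swept downstream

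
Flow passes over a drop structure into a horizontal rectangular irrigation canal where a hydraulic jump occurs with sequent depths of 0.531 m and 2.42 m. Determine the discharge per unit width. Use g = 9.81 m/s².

For a rectangular channel the momentum equation gives q² = ½·g·y₁·y₂·(y₁ + y₂) = ½×9.81×0.531×2.42×2.95 = 18.6.
q = √18.6 = 4.31 m²/s.

q = 4.31 m²/s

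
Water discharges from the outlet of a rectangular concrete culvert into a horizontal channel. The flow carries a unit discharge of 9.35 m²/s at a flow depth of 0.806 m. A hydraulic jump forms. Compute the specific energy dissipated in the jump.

ΔE = 3.11 m

V₁ = q/y₁ = 9.35/0.806 = 11.6 m/s. Fr₁ = V₁/√(g·y₁) = 11.6/√(9.81×0.806) = 4.13.
From the momentum equation for a rectangular channel, y₂/y₁ = ½[√(1 + 8Fr₁²) − 1] = ½[√137.2 − 1] = 5.36.
y₂ = 5.36 × 0.806 = 4.32 m.
V₂ = q/y₂ = 9.35/4.32 = 2.17 m/s. E₁ = y₁ + V₁²/2g = 7.66 m; E₂ = y₂ + V₂²/2g = 4.56 m. ΔE = E₁ − E₂ = 3.11 m.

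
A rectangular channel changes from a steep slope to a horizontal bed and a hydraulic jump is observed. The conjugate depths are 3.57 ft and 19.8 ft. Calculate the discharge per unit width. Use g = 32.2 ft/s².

For a rectangular channel the momentum equation gives q² = ½·g·y₁·y₂·(y₁ + y₂) = ½×32.2×3.57×19.8×23.4 = 26596.
q = √26596 = 163 ft²/s.

q = 163 ft²/s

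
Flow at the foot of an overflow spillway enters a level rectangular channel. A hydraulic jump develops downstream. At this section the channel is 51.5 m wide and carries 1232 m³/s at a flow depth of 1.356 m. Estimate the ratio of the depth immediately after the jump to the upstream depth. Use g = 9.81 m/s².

y₂/y₁ = 6.359

q = Q/b = 1232/51.5 = 23.92 m²/s; V₁ = q/y₁ = 17.64 m/s. Fr₁ = V₁/√(g·y₁) = 4.837.
Bélanger equation: y₂/y₁ = ½[√(1 + 8Fr₁²) − 1] = ½[√188.18 − 1] = 6.359.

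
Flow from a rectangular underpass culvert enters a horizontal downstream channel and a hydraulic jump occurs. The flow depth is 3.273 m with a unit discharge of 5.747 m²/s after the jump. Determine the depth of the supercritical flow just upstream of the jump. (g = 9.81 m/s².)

y₁ = 0.5396 m

V₂ = q/y₂ = 5.747/3.273 = 1.756 m/s; Fr₂ = V₂/√(g·y₂) = 0.3099.
From the momentum equation (using Fr₂), y₁/y₂ = ½[√(1 + 8Fr₂²) − 1] = ½[√1.7682 − 1] = 0.1649.
y₁ = 0.1649 × 3.273 = 0.5396 m.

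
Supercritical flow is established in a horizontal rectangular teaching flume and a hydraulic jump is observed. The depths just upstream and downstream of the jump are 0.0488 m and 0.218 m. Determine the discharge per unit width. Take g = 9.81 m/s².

For a rectangular channel the momentum equation gives q² = ½·g·y₁·y₂·(y₁ + y₂) = ½×9.81×0.0488×0.218×0.267 = 0.0139.
q = √0.0139 = 0.118 m²/s.

q = 0.118 m²/s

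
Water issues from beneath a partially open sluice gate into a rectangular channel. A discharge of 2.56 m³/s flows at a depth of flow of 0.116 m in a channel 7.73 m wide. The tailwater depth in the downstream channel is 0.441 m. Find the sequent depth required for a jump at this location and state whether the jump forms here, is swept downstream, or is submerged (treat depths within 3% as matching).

y₂ = 0.385 m; the jump is submerged

q = Q/b = 2.56/7.73 = 0.331 m²/s; V₁ = q/y₁ = 2.85 m/s. Fr₁ = V₁/√(g·y₁) = 2.68.
Bélanger equation: y₂/y₁ = ½[√(1 + 8Fr₁²) − 1] = ½[√58.30 − 1] = 3.32.
y₂ = 3.32 × 0.116 = 0.385 m.
Tailwater y_tw = 0.441 m: y_tw > y₂, so the jump is submerged.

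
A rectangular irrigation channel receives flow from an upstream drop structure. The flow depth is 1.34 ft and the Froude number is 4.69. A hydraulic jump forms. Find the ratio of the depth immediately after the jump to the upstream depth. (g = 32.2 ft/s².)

Fr₁ = 4.69 (given).
Sequent-depth ratio: y₂/y₁ = ½[√(1 + 8Fr₁²) − 1] = ½[√177.0 − 1] = 6.15.

y₂/y₁ = 6.15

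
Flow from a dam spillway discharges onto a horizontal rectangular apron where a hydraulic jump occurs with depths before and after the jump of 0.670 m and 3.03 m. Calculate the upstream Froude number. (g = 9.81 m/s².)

For a rectangular channel the momentum equation gives q² = ½·g·y₁·y₂·(y₁ + y₂) = ½×9.81×0.670×3.03×3.70 = 36.8.
q = √36.8 = 6.07 m²/s.
V₁ = q/y₁ = 9.06 m/s; Fr₁ = V₁/√(g·y₁) = 3.53.

Fr₁ = 3.53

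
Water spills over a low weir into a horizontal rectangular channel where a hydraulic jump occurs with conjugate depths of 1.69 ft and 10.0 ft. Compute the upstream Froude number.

For a rectangular channel the momentum equation gives q² = ½·g·y₁·y₂·(y₁ + y₂) = ½×32.2×1.69×10.0×11.7 = 3181.
q = √3181 = 56.4 ft²/s.
V₁ = q/y₁ = 33.4 ft/s; Fr₁ = V₁/√(g·y₁) = 4.52.

Fr₁ = 4.52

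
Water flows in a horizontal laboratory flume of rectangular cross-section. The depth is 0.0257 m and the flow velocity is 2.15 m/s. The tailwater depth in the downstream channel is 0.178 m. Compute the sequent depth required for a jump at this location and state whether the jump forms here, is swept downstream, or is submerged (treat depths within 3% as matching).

Fr₁ = V₁/√(g·y₁) = 2.15/√(9.81×0.0257) = 4.28.
From the momentum equation for a rectangular channel, y₂/y₁ = ½[√(1 + 8Fr₁²) − 1] = ½[√147.7 − 1] = 5.58.
y₂ = 5.58 × 0.0257 = 0.143 m.
Tailwater y_tw = 0.178 m: y_tw > y₂, so the jump is submerged.

y₂ = 0.143 m; the jump is submerged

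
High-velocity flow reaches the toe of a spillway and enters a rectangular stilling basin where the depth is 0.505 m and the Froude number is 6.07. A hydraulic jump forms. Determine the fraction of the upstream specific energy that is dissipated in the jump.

Fr₁ = 6.07 (given).
Conjugate-depth relation: y₂/y₁ = ½[√(1 + 8Fr₁²) − 1] = ½[√295.8 − 1] = 8.10.
y₂ = 8.10 × 0.505 = 4.09 m.
E₁ = y₁(1 + Fr₁²/2) = 0.505×(1 + 6.07²/2) = 9.81 m. ΔE = (y₂ − y₁)³/(4y₁y₂) = 5.58 m. ΔE/E₁ = 5.58/9.81 = 0.569.

ΔE/E₁ = 0.569 (56.9%)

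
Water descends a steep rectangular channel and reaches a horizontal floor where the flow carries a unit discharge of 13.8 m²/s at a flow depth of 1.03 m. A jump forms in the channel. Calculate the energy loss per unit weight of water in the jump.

V₁ = q/y₁ = 13.8/1.03 = 13.4 m/s. Fr₁ = V₁/√(g·y₁) = 13.4/√(9.81×1.03) = 4.21.
Bélanger equation: y₂/y₁ = ½[√(1 + 8Fr₁²) − 1] = ½[√143.1 − 1] = 5.48.
y₂ = 5.48 × 1.03 = 5.65 m.
Head loss: ΔE = (y₂ − y₁)³/(4y₁y₂) = (5.65 − 1.03)³/(4×1.03×5.65) = 98.4/23.3 = 4.23 m.

ΔE = 4.23 m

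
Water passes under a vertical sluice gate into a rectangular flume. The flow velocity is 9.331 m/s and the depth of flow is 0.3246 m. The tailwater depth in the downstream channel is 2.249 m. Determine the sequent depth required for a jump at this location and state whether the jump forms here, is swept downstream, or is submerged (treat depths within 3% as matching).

Fr₁ = V₁/√(g·y₁) = 9.331/√(9.81×0.3246) = 5.229.
From the momentum equation for a rectangular channel, y₂/y₁ = ½[√(1 + 8Fr₁²) − 1] = ½[√219.74 − 1] = 6.912.
y₂ = 6.912 × 0.3246 = 2.244 m.
Tailwater y_tw = 2.249 m: y_tw ≈ y₂, so the jump forms here.

y₂ = 2.244 m; the jump forms here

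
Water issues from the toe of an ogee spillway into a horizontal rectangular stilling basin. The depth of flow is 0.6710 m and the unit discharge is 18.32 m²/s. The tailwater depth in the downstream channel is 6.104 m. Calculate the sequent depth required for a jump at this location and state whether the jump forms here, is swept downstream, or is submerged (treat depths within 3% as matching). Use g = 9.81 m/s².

y₂ = 9.768 m; the jump is swept downstream

V₁ = q/y₁ = 18.32/0.6710 = 27.30 m/s. Fr₁ = V₁/√(g·y₁) = 27.30/√(9.81×0.6710) = 10.64.
By Bélanger, y₂/y₁ = ½[√(1 + 8Fr₁²) − 1] = ½[√906.95 − 1] = 14.56.
y₂ = 14.56 × 0.6710 = 9.768 m.
Tailwater y_tw = 6.104 m: y_tw < y₂, so the jump is swept downstream.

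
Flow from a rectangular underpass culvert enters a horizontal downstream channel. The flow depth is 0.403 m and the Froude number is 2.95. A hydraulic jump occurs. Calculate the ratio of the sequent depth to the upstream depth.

Fr₁ = 2.95 (given).
By Bélanger, y₂/y₁ = ½[√(1 + 8Fr₁²) − 1] = ½[√70.62 − 1] = 3.70.

y₂/y₁ = 3.70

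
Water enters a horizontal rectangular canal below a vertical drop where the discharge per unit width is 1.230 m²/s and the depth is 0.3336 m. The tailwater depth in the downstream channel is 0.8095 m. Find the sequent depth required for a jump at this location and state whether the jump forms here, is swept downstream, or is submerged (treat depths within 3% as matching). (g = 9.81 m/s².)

y₂ = 0.8091 m; the jump forms here

V₁ = q/y₁ = 1.230/0.3336 = 3.687 m/s. Fr₁ = V₁/√(g·y₁) = 3.687/√(9.81×0.3336) = 2.038.
Conjugate-depth relation: y₂/y₁ = ½[√(1 + 8Fr₁²) − 1] = ½[√34.232 − 1] = 2.425.
y₂ = 2.425 × 0.3336 = 0.8091 m.
Tailwater y_tw = 0.8095 m: y_tw ≈ y₂, so the jump forms here.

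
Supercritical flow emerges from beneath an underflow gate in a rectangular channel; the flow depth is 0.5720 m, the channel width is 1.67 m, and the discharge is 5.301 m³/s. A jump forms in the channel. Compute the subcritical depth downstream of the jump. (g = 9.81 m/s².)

q = Q/b = 5.301/1.67 = 3.174 m²/s; V₁ = q/y₁ = 5.549 m/s. Fr₁ = V₁/√(g·y₁) = 2.343.
By Bélanger, y₂/y₁ = ½[√(1 + 8Fr₁²) − 1] = ½[√44.905 − 1] = 2.851.
y₂ = 2.851 × 0.5720 = 1.631 m.

y₂ = 1.631 m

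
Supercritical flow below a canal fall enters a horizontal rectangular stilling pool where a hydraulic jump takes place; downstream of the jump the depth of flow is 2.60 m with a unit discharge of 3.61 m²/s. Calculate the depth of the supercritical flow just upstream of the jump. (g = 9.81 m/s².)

y₁ = 0.347 m

V₂ = q/y₂ = 3.61/2.60 = 1.39 m/s; Fr₂ = V₂/√(g·y₂) = 0.275.
From the momentum equation (using Fr₂), y₁/y₂ = ½[√(1 + 8Fr₂²) − 1] = ½[√1.605 − 1] = 0.133.
y₁ = 0.133 × 2.60 = 0.347 m.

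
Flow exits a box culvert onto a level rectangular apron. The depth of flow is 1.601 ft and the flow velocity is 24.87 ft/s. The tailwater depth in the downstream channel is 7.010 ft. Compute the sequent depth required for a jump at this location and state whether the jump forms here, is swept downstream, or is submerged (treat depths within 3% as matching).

Fr₁ = V₁/√(g·y₁) = 24.87/√(32.2×1.601) = 3.464.
Sequent-depth ratio: y₂/y₁ = ½[√(1 + 8Fr₁²) − 1] = ½[√96.983 − 1] = 4.424.
y₂ = 4.424 × 1.601 = 7.083 ft.
Tailwater y_tw = 7.010 ft: y_tw ≈ y₂, so the jump forms here.

y₂ = 7.083 ft; the jump forms here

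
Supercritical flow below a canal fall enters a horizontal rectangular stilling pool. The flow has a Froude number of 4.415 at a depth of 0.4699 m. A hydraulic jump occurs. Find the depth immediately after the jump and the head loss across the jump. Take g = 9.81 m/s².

Fr₁ = 4.415 (given).
From the momentum equation for a rectangular channel, y₂/y₁ = ½[√(1 + 8Fr₁²) − 1] = ½[√156.94 − 1] = 5.764.
y₂ = 5.764 × 0.4699 = 2.708 m.
V₁ = Fr₁·√(g·y₁) = 4.415×√(9.81×0.4699) = 9.479 m/s; q = V₁·y₁ = 4.454 m²/s. V₂ = q/y₂ = 4.454/2.708 = 1.645 m/s. E₁ = y₁ + V₁²/2g = 5.050 m; E₂ = y₂ + V₂²/2g = 2.846 m. ΔE = E₁ − E₂ = 2.203 m.

y₂ = 2.708 m; ΔE = 2.203 m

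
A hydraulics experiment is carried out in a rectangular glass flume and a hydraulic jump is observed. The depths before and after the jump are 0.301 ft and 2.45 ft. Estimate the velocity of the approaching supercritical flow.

For a rectangular channel the momentum equation gives q² = ½·g·y₁·y₂·(y₁ + y₂) = ½×32.2×0.301×2.45×2.75 = 32.7.
q = √32.7 = 5.72 ft²/s.
V₁ = q/y₁ = 5.72/0.301 = 19.0 ft/s.

V₁ = 19.0 ft/s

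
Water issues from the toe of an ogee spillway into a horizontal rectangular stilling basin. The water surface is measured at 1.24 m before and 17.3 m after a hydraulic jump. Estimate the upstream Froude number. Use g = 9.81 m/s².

Fr₁ = 10.2

For a rectangular channel the momentum equation gives q² = ½·g·y₁·y₂·(y₁ + y₂) = ½×9.81×1.24×17.3×18.5 = 1951.
q = √1951 = 44.2 m²/s.
V₁ = q/y₁ = 35.6 m/s; Fr₁ = V₁/√(g·y₁) = 10.2.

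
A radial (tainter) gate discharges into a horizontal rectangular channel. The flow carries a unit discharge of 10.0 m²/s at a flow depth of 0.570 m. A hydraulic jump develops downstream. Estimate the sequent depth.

V₁ = q/y₁ = 10.0/0.570 = 17.5 m/s. Fr₁ = V₁/√(g·y₁) = 17.5/√(9.81×0.570) = 7.42.
Sequent-depth ratio: y₂/y₁ = ½[√(1 + 8Fr₁²) − 1] = ½[√441.3 − 1] = 10.0.
y₂ = 10.0 × 0.570 = 5.70 m.

y₂ = 5.70 m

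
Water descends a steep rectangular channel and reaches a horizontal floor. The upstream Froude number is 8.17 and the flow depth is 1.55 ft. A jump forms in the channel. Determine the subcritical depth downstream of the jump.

y₂ = 17.2 ft

Fr₁ = 8.17 (given).
From the momentum equation for a rectangular channel, y₂/y₁ = ½[√(1 + 8Fr₁²) − 1] = ½[√535.0 − 1] = 11.1.
y₂ = 11.1 × 1.55 = 17.2 ft.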